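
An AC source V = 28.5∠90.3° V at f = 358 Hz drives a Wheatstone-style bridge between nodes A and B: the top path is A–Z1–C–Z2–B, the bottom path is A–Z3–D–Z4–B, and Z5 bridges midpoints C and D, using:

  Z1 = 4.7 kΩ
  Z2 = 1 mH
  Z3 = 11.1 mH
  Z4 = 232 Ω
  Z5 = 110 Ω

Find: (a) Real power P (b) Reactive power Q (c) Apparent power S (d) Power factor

Step 1 — Angular frequency: ω = 2π·f = 2π·358 = 2249 rad/s.
Step 2 — Component impedances:
  Z1: Z = R = 4700 Ω
  Z2: Z = jωL = j·2249·0.001 = 0 + j2.249 Ω
  Z3: Z = jωL = j·2249·0.0111 = 0 + j24.97 Ω
  Z4: Z = R = 232 Ω
  Z5: Z = R = 110 Ω
Step 3 — Bridge requires nodal analysis (the Z5 bridge couples midpoints C and D, so the two paths cannot be reduced to a simple series/parallel combination). Setting node B to ground and injecting 1 A at node A, the 3-node admittance system at A, C, D solves to V_A = Z_AB = 73.58 + j25.24 Ω = 77.79∠18.9° Ω.
Step 4 — Source phasor: V = 28.5∠90.3° V = -0.1492 + j28.5 V.
Step 5 — Current: I = V / Z = 0.1171 + j0.3472 A = 0.3664∠71.4° A.
Step 6 — Complex power: S = V·I* = 9.876 + j3.388 VA.
Step 7 — Real power: P = Re(S) = 9.876 W.
Step 8 — Reactive power: Q = Im(S) = 3.388 VAR.
Step 9 — Apparent power: |S| = 10.44 VA.
Step 10 — Power factor: PF = P/|S| = 0.9459 (lagging).

(a) P = 9.876 W  (b) Q = 3.388 VAR  (c) S = 10.44 VA  (d) PF = 0.9459 (lagging)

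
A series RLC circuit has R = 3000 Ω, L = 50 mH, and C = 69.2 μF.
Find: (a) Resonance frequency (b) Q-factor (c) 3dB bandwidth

Step 1 — Resonance: ω₀ = 1/√(LC) = 1/√(0.05·6.92e-05) = 537.6 rad/s.
Step 2 — f₀ = ω₀/(2π) = 85.56 Hz.
Step 3 — Series Q: Q = ω₀L/R = 537.6·0.05/3000 = 0.00896.
Step 4 — Bandwidth: Δω = ω₀/Q = 6e+04 rad/s; BW = Δω/(2π) = 9549 Hz.

(a) f₀ = 85.56 Hz  (b) Q = 0.00896  (c) BW = 9549 Hz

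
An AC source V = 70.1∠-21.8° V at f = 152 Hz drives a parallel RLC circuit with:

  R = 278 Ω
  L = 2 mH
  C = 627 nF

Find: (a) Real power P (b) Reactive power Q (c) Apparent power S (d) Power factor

Step 1 — Angular frequency: ω = 2π·f = 2π·152 = 955 rad/s.
Step 2 — Component impedances:
  R: Z = R = 278 Ω
  L: Z = jωL = j·955·0.002 = 0 + j1.91 Ω
  C: Z = 1/(jωC) = -j/(ω·C) = 0 - j1670 Ω
Step 3 — Parallel combination: 1/Z_total = 1/R + 1/L + 1/C; Z_total = 0.01315 + j1.912 Ω = 1.912∠89.6° Ω.
Step 4 — Source phasor: V = 70.1∠-21.8° V = 65.09 - j26.03 V.
Step 5 — Current: I = V / Z = -13.38 - j34.13 A = 36.66∠-111.4° A.
Step 6 — Complex power: S = V·I* = 17.68 + j2570 VA.
Step 7 — Real power: P = Re(S) = 17.68 W.
Step 8 — Reactive power: Q = Im(S) = 2570 VAR.
Step 9 — Apparent power: |S| = 2570 VA.
Step 10 — Power factor: PF = P/|S| = 0.006879 (lagging).

(a) P = 17.68 W  (b) Q = 2570 VAR  (c) S = 2570 VA  (d) PF = 0.006879 (lagging)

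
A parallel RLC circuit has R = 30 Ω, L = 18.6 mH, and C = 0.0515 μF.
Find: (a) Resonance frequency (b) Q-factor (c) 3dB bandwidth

Step 1 — Resonance: ω₀ = 1/√(LC) = 1/√(0.0186·5.15e-08) = 3.231e+04 rad/s.
Step 2 — f₀ = ω₀/(2π) = 5142 Hz.
Step 3 — Parallel Q: Q = R/(ω₀L) = 30/(3.231e+04·0.0186) = 0.04992.
Step 4 — Bandwidth: Δω = ω₀/Q = 6.472e+05 rad/s; BW = Δω/(2π) = 1.03e+05 Hz.

(a) f₀ = 5142 Hz  (b) Q = 0.04992  (c) BW = 1.03e+05 Hz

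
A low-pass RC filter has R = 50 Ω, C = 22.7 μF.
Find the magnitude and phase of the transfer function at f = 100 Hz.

Step 1 — Angular frequency: ω = 2π·100 = 628.3 rad/s.
Step 2 — Transfer function: H(jω) = 1/(1 + jωRC).
Step 3 — Denominator: 1 + jωRC = 1 + j·628.3·50·2.27e-05 = 1 + j0.7131.
Step 4 — H = 0.6629 - j0.4727.
Step 5 — Magnitude: |H| = 0.8142 (-1.8 dB); phase: φ = -35.5°.

|H| = 0.8142 (-1.8 dB), φ = -35.5°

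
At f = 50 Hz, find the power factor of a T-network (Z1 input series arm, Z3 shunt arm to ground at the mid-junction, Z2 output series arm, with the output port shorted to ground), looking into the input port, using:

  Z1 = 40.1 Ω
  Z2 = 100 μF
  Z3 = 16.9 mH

Step 1 — Angular frequency: ω = 2π·f = 2π·50 = 314.2 rad/s.
Step 2 — Component impedances:
  Z1: Z = R = 40.1 Ω
  Z2: Z = 1/(jωC) = -j/(ω·C) = 0 - j31.83 Ω
  Z3: Z = jωL = j·314.2·0.0169 = 0 + j5.309 Ω
Step 3 — With the output port shorted to ground, the output series arm Z2 runs from the junction to ground; the shunt arm Z3 also runs from the junction to ground. They appear in parallel: Z3 || Z2 = 0 + j6.372 Ω.
Step 4 — Series with input arm Z1: Z_in = Z1 + (Z3 || Z2) = 40.1 + j6.372 Ω = 40.6∠9.0° Ω.
Step 5 — Power factor: PF = cos(φ) = Re(Z)/|Z| = 40.1/40.603 = 0.9876.
Step 6 — Type: Im(Z) = 6.372 ⇒ lagging (phase φ = 9.0°).

PF = 0.9876 (lagging, φ = 9.0°)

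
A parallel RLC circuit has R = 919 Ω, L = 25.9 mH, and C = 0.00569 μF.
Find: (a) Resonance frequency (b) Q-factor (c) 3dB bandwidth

Step 1 — Resonance: ω₀ = 1/√(LC) = 1/√(0.0259·5.69e-09) = 8.237e+04 rad/s.
Step 2 — f₀ = ω₀/(2π) = 1.311e+04 Hz.
Step 3 — Parallel Q: Q = R/(ω₀L) = 919/(8.237e+04·0.0259) = 0.4307.
Step 4 — Bandwidth: Δω = ω₀/Q = 1.912e+05 rad/s; BW = Δω/(2π) = 3.044e+04 Hz.

(a) f₀ = 1.311e+04 Hz  (b) Q = 0.4307  (c) BW = 3.044e+04 Hz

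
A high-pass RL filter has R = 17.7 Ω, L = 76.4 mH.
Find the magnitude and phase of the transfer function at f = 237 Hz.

Step 1 — Angular frequency: ω = 2π·237 = 1489 rad/s.
Step 2 — Transfer function: H(jω) = jωL/(R + jωL).
Step 3 — Numerator jωL = j·113.8; denominator R + jωL = 17.7 + j113.8.
Step 4 — H = 0.9764 + j0.1519.
Step 5 — Magnitude: |H| = 0.9881 (-0.1 dB); phase: φ = 8.8°.

|H| = 0.9881 (-0.1 dB), φ = 8.8°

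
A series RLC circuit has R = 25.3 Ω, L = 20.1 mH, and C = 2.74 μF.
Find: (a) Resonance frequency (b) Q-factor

Step 1 — Resonance condition Im(Z)=0 gives ω₀ = 1/√(LC).
Step 2 — ω₀ = 1/√(0.0201·2.74e-06) = 4261 rad/s.
Step 3 — f₀ = ω₀/(2π) = 678.2 Hz.
Step 4 — Series Q: Q = ω₀L/R = 4261·0.0201/25.3 = 3.385.

(a) f₀ = 678.2 Hz  (b) Q = 3.385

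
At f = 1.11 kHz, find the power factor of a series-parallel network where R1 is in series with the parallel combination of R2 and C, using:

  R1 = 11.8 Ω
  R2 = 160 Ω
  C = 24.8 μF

Step 1 — Angular frequency: ω = 2π·f = 2π·1110 = 6974 rad/s.
Step 2 — Component impedances:
  R1: Z = R = 11.8 Ω
  R2: Z = R = 160 Ω
  C: Z = 1/(jωC) = -j/(ω·C) = 0 - j5.782 Ω
Step 3 — Parallel branch: R2 || C = 1/(1/R2 + 1/C) = 0.2086 - j5.774 Ω.
Step 4 — Series with R1: Z_total = R1 + (R2 || C) = 12.01 - j5.774 Ω = 13.32∠-25.7° Ω.
Step 5 — Power factor: PF = cos(φ) = Re(Z)/|Z| = 12.009/13.325 = 0.9012.
Step 6 — Type: Im(Z) = -5.774 ⇒ leading (phase φ = -25.7°).

PF = 0.9012 (leading, φ = -25.7°)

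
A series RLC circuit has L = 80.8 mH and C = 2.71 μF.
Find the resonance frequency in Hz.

Step 1 — Resonance condition Im(Z)=0 gives ω₀ = 1/√(LC).
Step 2 — ω₀ = 1/√(0.0808·2.71e-06) = 2137 rad/s.
Step 3 — f₀ = ω₀/(2π) = 340.1 Hz.

f₀ = 340.1 Hz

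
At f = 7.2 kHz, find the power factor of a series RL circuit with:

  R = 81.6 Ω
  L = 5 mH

Step 1 — Angular frequency: ω = 2π·f = 2π·7200 = 4.524e+04 rad/s.
Step 2 — Component impedances:
  R: Z = R = 81.6 Ω
  L: Z = jωL = j·4.524e+04·0.005 = 0 + j226.2 Ω
Step 3 — Series combination: Z_total = R + L = 81.6 + j226.2 Ω = 240.5∠70.2° Ω.
Step 4 — Power factor: PF = cos(φ) = Re(Z)/|Z| = 81.6/240.5 = 0.3393.
Step 5 — Type: Im(Z) = 226.2 ⇒ lagging (phase φ = 70.2°).

PF = 0.3393 (lagging, φ = 70.2°)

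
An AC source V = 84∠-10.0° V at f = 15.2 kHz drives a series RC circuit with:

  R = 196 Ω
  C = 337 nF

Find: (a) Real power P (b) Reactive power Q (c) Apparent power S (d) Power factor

Step 1 — Angular frequency: ω = 2π·f = 2π·1.52e+04 = 9.55e+04 rad/s.
Step 2 — Component impedances:
  R: Z = R = 196 Ω
  C: Z = 1/(jωC) = -j/(ω·C) = 0 - j31.07 Ω
Step 3 — Series combination: Z_total = R + C = 196 - j31.07 Ω = 198.4∠-9.0° Ω.
Step 4 — Source phasor: V = 84∠-10.0° V = 82.72 - j14.59 V.
Step 5 — Current: I = V / Z = 0.4232 - j0.00733 A = 0.4233∠-1.0° A.
Step 6 — Complex power: S = V·I* = 35.12 - j5.567 VA.
Step 7 — Real power: P = Re(S) = 35.12 W.
Step 8 — Reactive power: Q = Im(S) = -5.567 VAR.
Step 9 — Apparent power: |S| = 35.56 VA.
Step 10 — Power factor: PF = P/|S| = 0.9877 (leading).

(a) P = 35.12 W  (b) Q = -5.567 VAR  (c) S = 35.56 VA  (d) PF = 0.9877 (leading)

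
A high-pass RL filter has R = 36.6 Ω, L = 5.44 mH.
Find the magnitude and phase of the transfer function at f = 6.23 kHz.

Step 1 — Angular frequency: ω = 2π·6230 = 3.914e+04 rad/s.
Step 2 — Transfer function: H(jω) = jωL/(R + jωL).
Step 3 — Numerator jωL = j·212.9; denominator R + jωL = 36.6 + j212.9.
Step 4 — H = 0.9713 + j0.1669.
Step 5 — Magnitude: |H| = 0.9855 (-0.1 dB); phase: φ = 9.8°.

|H| = 0.9855 (-0.1 dB), φ = 9.8°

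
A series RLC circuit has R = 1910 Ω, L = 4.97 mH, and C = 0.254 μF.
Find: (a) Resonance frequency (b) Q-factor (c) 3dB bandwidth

Step 1 — Resonance condition Im(Z)=0 gives ω₀ = 1/√(LC).
Step 2 — ω₀ = 1/√(0.00497·2.54e-07) = 2.815e+04 rad/s.
Step 3 — f₀ = ω₀/(2π) = 4479 Hz.
Step 4 — Series Q: Q = ω₀L/R = 2.815e+04·0.00497/1910 = 0.07324.
Step 5 — 3dB bandwidth: Δω = ω₀/Q = 3.843e+05 rad/s; BW = Δω/(2π) = 6.116e+04 Hz.

(a) f₀ = 4479 Hz  (b) Q = 0.07324  (c) BW = 6.116e+04 Hz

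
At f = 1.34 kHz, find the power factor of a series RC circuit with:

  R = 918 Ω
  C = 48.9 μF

Step 1 — Angular frequency: ω = 2π·f = 2π·1340 = 8419 rad/s.
Step 2 — Component impedances:
  R: Z = R = 918 Ω
  C: Z = 1/(jωC) = -j/(ω·C) = 0 - j2.429 Ω
Step 3 — Series combination: Z_total = R + C = 918 - j2.429 Ω = 918∠-0.2° Ω.
Step 4 — Power factor: PF = cos(φ) = Re(Z)/|Z| = 918/918 = 1.
Step 5 — Type: Im(Z) = -2.429 ⇒ leading (phase φ = -0.2°).

PF = 1 (leading, φ = -0.2°)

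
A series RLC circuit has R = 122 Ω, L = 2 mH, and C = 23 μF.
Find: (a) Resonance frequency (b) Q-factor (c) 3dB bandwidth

Step 1 — Resonance: ω₀ = 1/√(LC) = 1/√(0.002·2.3e-05) = 4663 rad/s.
Step 2 — f₀ = ω₀/(2π) = 742.1 Hz.
Step 3 — Series Q: Q = ω₀L/R = 4663·0.002/122 = 0.07643.
Step 4 — Bandwidth: Δω = ω₀/Q = 6.1e+04 rad/s; BW = Δω/(2π) = 9708 Hz.

(a) f₀ = 742.1 Hz  (b) Q = 0.07643  (c) BW = 9708 Hz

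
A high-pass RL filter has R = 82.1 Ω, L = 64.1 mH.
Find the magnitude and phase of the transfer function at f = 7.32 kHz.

Step 1 — Angular frequency: ω = 2π·7320 = 4.599e+04 rad/s.
Step 2 — Transfer function: H(jω) = jωL/(R + jωL).
Step 3 — Numerator jωL = j·2948; denominator R + jωL = 82.1 + j2948.
Step 4 — H = 0.9992 + j0.02783.
Step 5 — Magnitude: |H| = 0.9996 (-0.0 dB); phase: φ = 1.6°.

|H| = 0.9996 (-0.0 dB), φ = 1.6°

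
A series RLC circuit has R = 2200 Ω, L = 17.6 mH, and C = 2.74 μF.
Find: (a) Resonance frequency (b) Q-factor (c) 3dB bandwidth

Step 1 — Resonance condition Im(Z)=0 gives ω₀ = 1/√(LC).
Step 2 — ω₀ = 1/√(0.0176·2.74e-06) = 4554 rad/s.
Step 3 — f₀ = ω₀/(2π) = 724.8 Hz.
Step 4 — Series Q: Q = ω₀L/R = 4554·0.0176/2200 = 0.03643.
Step 5 — 3dB bandwidth: Δω = ω₀/Q = 1.25e+05 rad/s; BW = Δω/(2π) = 1.989e+04 Hz.

(a) f₀ = 724.8 Hz  (b) Q = 0.03643  (c) BW = 1.989e+04 Hz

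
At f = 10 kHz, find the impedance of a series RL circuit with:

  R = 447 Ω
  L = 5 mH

Step 1 — Angular frequency: ω = 2π·f = 2π·1e+04 = 6.283e+04 rad/s.
Step 2 — Component impedances:
  R: Z = R = 447 Ω
  L: Z = jωL = j·6.283e+04·0.005 = 0 + j314.2 Ω
Step 3 — Series combination: Z_total = R + L = 447 + j314.2 Ω = 546.4∠35.1° Ω.

Z = 447 + j314.2 Ω = 546.4∠35.1° Ω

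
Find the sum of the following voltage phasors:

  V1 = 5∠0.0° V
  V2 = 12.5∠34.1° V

Step 1 — Convert each phasor to rectangular form:
  V1 = 5·(cos(0.0°) + j·sin(0.0°)) = 5 V
  V2 = 12.5·(cos(34.1°) + j·sin(34.1°)) = 10.35 + j7.008 V
Step 2 — Sum components: V_total = 15.35 + j7.008 V.
Step 3 — Convert to polar: |V_total| = 16.87 V, ∠V_total = 24.5°.

V_total = 16.87∠24.5° V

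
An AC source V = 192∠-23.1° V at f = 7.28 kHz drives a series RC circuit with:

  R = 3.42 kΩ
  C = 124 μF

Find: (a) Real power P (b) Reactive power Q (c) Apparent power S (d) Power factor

Step 1 — Angular frequency: ω = 2π·f = 2π·7280 = 4.574e+04 rad/s.
Step 2 — Component impedances:
  R: Z = R = 3420 Ω
  C: Z = 1/(jωC) = -j/(ω·C) = 0 - j0.1763 Ω
Step 3 — Series combination: Z_total = R + C = 3420 - j0.1763 Ω = 3420∠-0.0° Ω.
Step 4 — Source phasor: V = 192∠-23.1° V = 176.6 - j75.33 V.
Step 5 — Current: I = V / Z = 0.05164 - j0.02202 A = 0.05614∠-23.1° A.
Step 6 — Complex power: S = V·I* = 10.78 - j0.0005557 VA.
Step 7 — Real power: P = Re(S) = 10.78 W.
Step 8 — Reactive power: Q = Im(S) = -0.0005557 VAR.
Step 9 — Apparent power: |S| = 10.78 VA.
Step 10 — Power factor: PF = P/|S| = 1 (leading).

(a) P = 10.78 W  (b) Q = -0.0005557 VAR  (c) S = 10.78 VA  (d) PF = 1 (leading)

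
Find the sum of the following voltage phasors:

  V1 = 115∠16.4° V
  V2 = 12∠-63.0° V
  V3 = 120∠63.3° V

Step 1 — Convert each phasor to rectangular form:
  V1 = 115·(cos(16.4°) + j·sin(16.4°)) = 110.3 + j32.47 V
  V2 = 12·(cos(-63.0°) + j·sin(-63.0°)) = 5.448 - j10.69 V
  V3 = 120·(cos(63.3°) + j·sin(63.3°)) = 53.92 + j107.2 V
Step 2 — Sum components: V_total = 169.7 + j129 V.
Step 3 — Convert to polar: |V_total| = 213.1 V, ∠V_total = 37.2°.

V_total = 213.1∠37.2° V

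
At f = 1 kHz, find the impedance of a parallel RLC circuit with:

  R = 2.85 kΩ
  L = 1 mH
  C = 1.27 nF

Step 1 — Angular frequency: ω = 2π·f = 2π·1000 = 6283 rad/s.
Step 2 — Component impedances:
  R: Z = R = 2850 Ω
  L: Z = jωL = j·6283·0.001 = 0 + j6.283 Ω
  C: Z = 1/(jωC) = -j/(ω·C) = 0 - j1.253e+05 Ω
Step 3 — Parallel combination: 1/Z_total = 1/R + 1/L + 1/C; Z_total = 0.01385 + j6.283 Ω = 6.283∠89.9° Ω.

Z = 0.01385 + j6.283 Ω = 6.283∠89.9° Ω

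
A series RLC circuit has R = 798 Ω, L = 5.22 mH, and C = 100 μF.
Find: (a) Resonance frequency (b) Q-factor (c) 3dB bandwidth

Step 1 — Resonance condition Im(Z)=0 gives ω₀ = 1/√(LC).
Step 2 — ω₀ = 1/√(0.00522·0.0001) = 1384 rad/s.
Step 3 — f₀ = ω₀/(2π) = 220.3 Hz.
Step 4 — Series Q: Q = ω₀L/R = 1384·0.00522/798 = 0.009054.
Step 5 — 3dB bandwidth: Δω = ω₀/Q = 1.529e+05 rad/s; BW = Δω/(2π) = 2.433e+04 Hz.

(a) f₀ = 220.3 Hz  (b) Q = 0.009054  (c) BW = 2.433e+04 Hz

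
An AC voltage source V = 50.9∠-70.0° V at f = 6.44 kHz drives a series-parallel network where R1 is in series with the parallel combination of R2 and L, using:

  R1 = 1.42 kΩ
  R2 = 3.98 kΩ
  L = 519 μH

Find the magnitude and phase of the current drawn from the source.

Step 1 — Angular frequency: ω = 2π·f = 2π·6440 = 4.046e+04 rad/s.
Step 2 — Component impedances:
  R1: Z = R = 1420 Ω
  R2: Z = R = 3980 Ω
  L: Z = jωL = j·4.046e+04·0.000519 = 0 + j21 Ω
Step 3 — Parallel branch: R2 || L = 1/(1/R2 + 1/L) = 0.1108 + j21 Ω.
Step 4 — Series with R1: Z_total = R1 + (R2 || L) = 1420 + j21 Ω = 1420∠0.8° Ω.
Step 5 — Source phasor: V = 50.9∠-70.0° V = 17.41 - j47.83 V.
Step 6 — Ohm's law: I = V / Z_total = (17.41 - j47.83) / (1420 + j21) = 0.01176 - j0.03385 A.
Step 7 — Convert to polar: |I| = 0.03584 A, ∠I = -70.8°.

I = 0.03584∠-70.8° A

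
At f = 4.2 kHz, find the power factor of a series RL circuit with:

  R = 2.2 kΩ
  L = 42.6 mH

Step 1 — Angular frequency: ω = 2π·f = 2π·4200 = 2.639e+04 rad/s.
Step 2 — Component impedances:
  R: Z = R = 2200 Ω
  L: Z = jωL = j·2.639e+04·0.0426 = 0 + j1124 Ω
Step 3 — Series combination: Z_total = R + L = 2200 + j1124 Ω = 2471∠27.1° Ω.
Step 4 — Power factor: PF = cos(φ) = Re(Z)/|Z| = 2200/2470.6 = 0.8905.
Step 5 — Type: Im(Z) = 1124 ⇒ lagging (phase φ = 27.1°).

PF = 0.8905 (lagging, φ = 27.1°)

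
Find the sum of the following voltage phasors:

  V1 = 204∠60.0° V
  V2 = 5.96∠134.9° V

Step 1 — Convert each phasor to rectangular form:
  V1 = 204·(cos(60.0°) + j·sin(60.0°)) = 102 + j176.7 V
  V2 = 5.96·(cos(134.9°) + j·sin(134.9°)) = -4.207 + j4.222 V
Step 2 — Sum components: V_total = 97.79 + j180.9 V.
Step 3 — Convert to polar: |V_total| = 205.6 V, ∠V_total = 61.6°.

V_total = 205.6∠61.6° V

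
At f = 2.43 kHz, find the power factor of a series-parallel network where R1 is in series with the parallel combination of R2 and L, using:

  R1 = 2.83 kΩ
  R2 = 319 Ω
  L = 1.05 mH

Step 1 — Angular frequency: ω = 2π·f = 2π·2430 = 1.527e+04 rad/s.
Step 2 — Component impedances:
  R1: Z = R = 2830 Ω
  R2: Z = R = 319 Ω
  L: Z = jωL = j·1.527e+04·0.00105 = 0 + j16.03 Ω
Step 3 — Parallel branch: R2 || L = 1/(1/R2 + 1/L) = 0.8036 + j15.99 Ω.
Step 4 — Series with R1: Z_total = R1 + (R2 || L) = 2831 + j15.99 Ω = 2831∠0.3° Ω.
Step 5 — Power factor: PF = cos(φ) = Re(Z)/|Z| = 2831/2831 = 1.
Step 6 — Type: Im(Z) = 15.99 ⇒ lagging (phase φ = 0.3°).

PF = 1 (lagging, φ = 0.3°)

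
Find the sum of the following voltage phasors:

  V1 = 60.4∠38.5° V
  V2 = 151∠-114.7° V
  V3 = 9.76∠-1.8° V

Step 1 — Convert each phasor to rectangular form:
  V1 = 60.4·(cos(38.5°) + j·sin(38.5°)) = 47.27 + j37.6 V
  V2 = 151·(cos(-114.7°) + j·sin(-114.7°)) = -63.1 - j137.2 V
  V3 = 9.76·(cos(-1.8°) + j·sin(-1.8°)) = 9.755 - j0.3066 V
Step 2 — Sum components: V_total = -6.073 - j99.89 V.
Step 3 — Convert to polar: |V_total| = 100.1 V, ∠V_total = -93.5°.

V_total = 100.1∠-93.5° V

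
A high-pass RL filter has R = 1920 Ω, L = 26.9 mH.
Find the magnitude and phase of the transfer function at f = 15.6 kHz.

Step 1 — Angular frequency: ω = 2π·1.56e+04 = 9.802e+04 rad/s.
Step 2 — Transfer function: H(jω) = jωL/(R + jωL).
Step 3 — Numerator jωL = j·2637; denominator R + jωL = 1920 + j2637.
Step 4 — H = 0.6535 + j0.4759.
Step 5 — Magnitude: |H| = 0.8084 (-1.8 dB); phase: φ = 36.1°.

|H| = 0.8084 (-1.8 dB), φ = 36.1°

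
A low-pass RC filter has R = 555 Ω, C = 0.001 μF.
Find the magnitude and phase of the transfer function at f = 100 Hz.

Step 1 — Angular frequency: ω = 2π·100 = 628.3 rad/s.
Step 2 — Transfer function: H(jω) = 1/(1 + jωRC).
Step 3 — Denominator: 1 + jωRC = 1 + j·628.3·555·1e-09 = 1 + j0.0003487.
Step 4 — H = 1 - j0.0003487.
Step 5 — Magnitude: |H| = 1 (-0.0 dB); phase: φ = -0.0°.

|H| = 1 (-0.0 dB), φ = -0.0°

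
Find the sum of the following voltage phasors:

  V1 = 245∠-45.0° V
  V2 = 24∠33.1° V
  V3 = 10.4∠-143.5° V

Step 1 — Convert each phasor to rectangular form:
  V1 = 245·(cos(-45.0°) + j·sin(-45.0°)) = 173.2 - j173.2 V
  V2 = 24·(cos(33.1°) + j·sin(33.1°)) = 20.11 + j13.11 V
  V3 = 10.4·(cos(-143.5°) + j·sin(-143.5°)) = -8.36 - j6.186 V
Step 2 — Sum components: V_total = 185 - j166.3 V.
Step 3 — Convert to polar: |V_total| = 248.8 V, ∠V_total = -42.0°.

V_total = 248.8∠-42.0° V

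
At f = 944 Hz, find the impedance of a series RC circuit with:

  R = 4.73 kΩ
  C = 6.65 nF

Step 1 — Angular frequency: ω = 2π·f = 2π·944 = 5931 rad/s.
Step 2 — Component impedances:
  R: Z = R = 4730 Ω
  C: Z = 1/(jωC) = -j/(ω·C) = 0 - j2.535e+04 Ω
Step 3 — Series combination: Z_total = R + C = 4730 - j2.535e+04 Ω = 2.579e+04∠-79.4° Ω.

Z = 4730 - j2.535e+04 Ω = 2.579e+04∠-79.4° Ω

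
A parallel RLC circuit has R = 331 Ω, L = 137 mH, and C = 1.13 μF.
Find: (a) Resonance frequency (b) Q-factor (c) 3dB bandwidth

Step 1 — Resonance: ω₀ = 1/√(LC) = 1/√(0.137·1.13e-06) = 2542 rad/s.
Step 2 — f₀ = ω₀/(2π) = 404.5 Hz.
Step 3 — Parallel Q: Q = R/(ω₀L) = 331/(2542·0.137) = 0.9506.
Step 4 — Bandwidth: Δω = ω₀/Q = 2674 rad/s; BW = Δω/(2π) = 425.5 Hz.

(a) f₀ = 404.5 Hz  (b) Q = 0.9506  (c) BW = 425.5 Hz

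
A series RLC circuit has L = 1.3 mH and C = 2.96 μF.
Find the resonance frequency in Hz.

Step 1 — Resonance condition Im(Z)=0 gives ω₀ = 1/√(LC).
Step 2 — ω₀ = 1/√(0.0013·2.96e-06) = 1.612e+04 rad/s.
Step 3 — f₀ = ω₀/(2π) = 2566 Hz.

f₀ = 2566 Hz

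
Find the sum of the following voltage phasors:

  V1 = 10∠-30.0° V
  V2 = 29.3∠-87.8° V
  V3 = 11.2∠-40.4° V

Step 1 — Convert each phasor to rectangular form:
  V1 = 10·(cos(-30.0°) + j·sin(-30.0°)) = 8.66 - j5 V
  V2 = 29.3·(cos(-87.8°) + j·sin(-87.8°)) = 1.125 - j29.28 V
  V3 = 11.2·(cos(-40.4°) + j·sin(-40.4°)) = 8.529 - j7.259 V
Step 2 — Sum components: V_total = 18.31 - j41.54 V.
Step 3 — Convert to polar: |V_total| = 45.4 V, ∠V_total = -66.2°.

V_total = 45.4∠-66.2° V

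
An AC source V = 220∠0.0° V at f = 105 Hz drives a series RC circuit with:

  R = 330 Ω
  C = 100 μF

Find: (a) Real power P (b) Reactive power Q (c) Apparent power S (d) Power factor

Step 1 — Angular frequency: ω = 2π·f = 2π·105 = 659.7 rad/s.
Step 2 — Component impedances:
  R: Z = R = 330 Ω
  C: Z = 1/(jωC) = -j/(ω·C) = 0 - j15.16 Ω
Step 3 — Series combination: Z_total = R + C = 330 - j15.16 Ω = 330.3∠-2.6° Ω.
Step 4 — Source phasor: V = 220∠0.0° V = 220 V.
Step 5 — Current: I = V / Z = 0.6653 + j0.03056 A = 0.666∠2.6° A.
Step 6 — Complex power: S = V·I* = 146.4 - j6.723 VA.
Step 7 — Real power: P = Re(S) = 146.4 W.
Step 8 — Reactive power: Q = Im(S) = -6.723 VAR.
Step 9 — Apparent power: |S| = 146.5 VA.
Step 10 — Power factor: PF = P/|S| = 0.9989 (leading).

(a) P = 146.4 W  (b) Q = -6.723 VAR  (c) S = 146.5 VA  (d) PF = 0.9989 (leading)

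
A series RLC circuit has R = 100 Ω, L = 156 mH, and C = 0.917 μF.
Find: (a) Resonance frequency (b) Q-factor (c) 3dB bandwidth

Step 1 — Resonance: ω₀ = 1/√(LC) = 1/√(0.156·9.17e-07) = 2644 rad/s.
Step 2 — f₀ = ω₀/(2π) = 420.8 Hz.
Step 3 — Series Q: Q = ω₀L/R = 2644·0.156/100 = 4.125.
Step 4 — Bandwidth: Δω = ω₀/Q = 641 rad/s; BW = Δω/(2π) = 102 Hz.

(a) f₀ = 420.8 Hz  (b) Q = 4.125  (c) BW = 102 Hz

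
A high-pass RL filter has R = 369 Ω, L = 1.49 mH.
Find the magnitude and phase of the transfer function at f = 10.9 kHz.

Step 1 — Angular frequency: ω = 2π·1.09e+04 = 6.849e+04 rad/s.
Step 2 — Transfer function: H(jω) = jωL/(R + jωL).
Step 3 — Numerator jωL = j·102; denominator R + jωL = 369 + j102.
Step 4 — H = 0.07104 + j0.2569.
Step 5 — Magnitude: |H| = 0.2665 (-11.5 dB); phase: φ = 74.5°.

|H| = 0.2665 (-11.5 dB), φ = 74.5°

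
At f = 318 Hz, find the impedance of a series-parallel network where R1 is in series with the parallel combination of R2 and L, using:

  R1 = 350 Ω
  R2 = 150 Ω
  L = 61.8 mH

Step 1 — Angular frequency: ω = 2π·f = 2π·318 = 1998 rad/s.
Step 2 — Component impedances:
  R1: Z = R = 350 Ω
  R2: Z = R = 150 Ω
  L: Z = jωL = j·1998·0.0618 = 0 + j123.5 Ω
Step 3 — Parallel branch: R2 || L = 1/(1/R2 + 1/L) = 60.59 + j73.6 Ω.
Step 4 — Series with R1: Z_total = R1 + (R2 || L) = 410.6 + j73.6 Ω = 417.1∠10.2° Ω.

Z = 410.6 + j73.6 Ω = 417.1∠10.2° Ω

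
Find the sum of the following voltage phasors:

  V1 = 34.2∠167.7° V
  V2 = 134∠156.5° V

Step 1 — Convert each phasor to rectangular form:
  V1 = 34.2·(cos(167.7°) + j·sin(167.7°)) = -33.41 + j7.286 V
  V2 = 134·(cos(156.5°) + j·sin(156.5°)) = -122.9 + j53.43 V
Step 2 — Sum components: V_total = -156.3 + j60.72 V.
Step 3 — Convert to polar: |V_total| = 167.7 V, ∠V_total = 158.8°.

V_total = 167.7∠158.8° V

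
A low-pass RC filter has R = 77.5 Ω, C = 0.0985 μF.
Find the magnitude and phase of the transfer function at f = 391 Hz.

Step 1 — Angular frequency: ω = 2π·391 = 2457 rad/s.
Step 2 — Transfer function: H(jω) = 1/(1 + jωRC).
Step 3 — Denominator: 1 + jωRC = 1 + j·2457·77.5·9.85e-08 = 1 + j0.01875.
Step 4 — H = 0.9996 - j0.01875.
Step 5 — Magnitude: |H| = 0.9998 (-0.0 dB); phase: φ = -1.1°.

|H| = 0.9998 (-0.0 dB), φ = -1.1°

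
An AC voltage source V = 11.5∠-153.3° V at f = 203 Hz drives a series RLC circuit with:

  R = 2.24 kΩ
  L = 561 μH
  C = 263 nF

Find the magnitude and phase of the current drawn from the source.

Step 1 — Angular frequency: ω = 2π·f = 2π·203 = 1275 rad/s.
Step 2 — Component impedances:
  R: Z = R = 2240 Ω
  L: Z = jωL = j·1275·0.000561 = 0 + j0.7155 Ω
  C: Z = 1/(jωC) = -j/(ω·C) = 0 - j2981 Ω
Step 3 — Series combination: Z_total = R + L + C = 2240 - j2980 Ω = 3728∠-53.1° Ω.
Step 4 — Source phasor: V = 11.5∠-153.3° V = -10.27 - j5.167 V.
Step 5 — Ohm's law: I = V / Z_total = (-10.27 - j5.167) / (2240 - j2980) = -0.0005477 - j0.003036 A.
Step 6 — Convert to polar: |I| = 0.003085 A, ∠I = -100.2°.

I = 0.003085∠-100.2° A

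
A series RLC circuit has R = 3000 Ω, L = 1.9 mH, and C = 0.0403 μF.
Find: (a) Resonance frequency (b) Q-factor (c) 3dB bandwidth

Step 1 — Resonance: ω₀ = 1/√(LC) = 1/√(0.0019·4.03e-08) = 1.143e+05 rad/s.
Step 2 — f₀ = ω₀/(2π) = 1.819e+04 Hz.
Step 3 — Series Q: Q = ω₀L/R = 1.143e+05·0.0019/3000 = 0.07238.
Step 4 — Bandwidth: Δω = ω₀/Q = 1.579e+06 rad/s; BW = Δω/(2π) = 2.513e+05 Hz.

(a) f₀ = 1.819e+04 Hz  (b) Q = 0.07238  (c) BW = 2.513e+05 Hz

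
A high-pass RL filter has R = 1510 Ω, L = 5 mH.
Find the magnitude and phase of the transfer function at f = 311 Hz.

Step 1 — Angular frequency: ω = 2π·311 = 1954 rad/s.
Step 2 — Transfer function: H(jω) = jωL/(R + jωL).
Step 3 — Numerator jωL = j·9.77; denominator R + jωL = 1510 + j9.77.
Step 4 — H = 4.186e-05 + j0.00647.
Step 5 — Magnitude: |H| = 0.00647 (-43.8 dB); phase: φ = 89.6°.

|H| = 0.00647 (-43.8 dB), φ = 89.6°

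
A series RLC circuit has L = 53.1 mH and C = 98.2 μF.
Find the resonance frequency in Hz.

Step 1 — Resonance condition Im(Z)=0 gives ω₀ = 1/√(LC).
Step 2 — ω₀ = 1/√(0.0531·9.82e-05) = 437.9 rad/s.
Step 3 — f₀ = ω₀/(2π) = 69.7 Hz.

f₀ = 69.7 Hz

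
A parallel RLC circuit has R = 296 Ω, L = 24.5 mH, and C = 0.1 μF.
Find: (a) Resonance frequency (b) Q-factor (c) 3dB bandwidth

Step 1 — Resonance: ω₀ = 1/√(LC) = 1/√(0.0245·1e-07) = 2.02e+04 rad/s.
Step 2 — f₀ = ω₀/(2π) = 3215 Hz.
Step 3 — Parallel Q: Q = R/(ω₀L) = 296/(2.02e+04·0.0245) = 0.598.
Step 4 — Bandwidth: Δω = ω₀/Q = 3.378e+04 rad/s; BW = Δω/(2π) = 5377 Hz.

(a) f₀ = 3215 Hz  (b) Q = 0.598  (c) BW = 5377 Hz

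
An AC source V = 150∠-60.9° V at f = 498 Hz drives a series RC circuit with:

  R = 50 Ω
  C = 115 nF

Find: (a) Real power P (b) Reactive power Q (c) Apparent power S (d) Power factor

Step 1 — Angular frequency: ω = 2π·f = 2π·498 = 3129 rad/s.
Step 2 — Component impedances:
  R: Z = R = 50 Ω
  C: Z = 1/(jωC) = -j/(ω·C) = 0 - j2779 Ω
Step 3 — Series combination: Z_total = R + C = 50 - j2779 Ω = 2779∠-89.0° Ω.
Step 4 — Source phasor: V = 150∠-60.9° V = 72.95 - j131.1 V.
Step 5 — Current: I = V / Z = 0.04762 + j0.02539 A = 0.05397∠28.1° A.
Step 6 — Complex power: S = V·I* = 0.1456 - j8.094 VA.
Step 7 — Real power: P = Re(S) = 0.1456 W.
Step 8 — Reactive power: Q = Im(S) = -8.094 VAR.
Step 9 — Apparent power: |S| = 8.095 VA.
Step 10 — Power factor: PF = P/|S| = 0.01799 (leading).

(a) P = 0.1456 W  (b) Q = -8.094 VAR  (c) S = 8.095 VA  (d) PF = 0.01799 (leading)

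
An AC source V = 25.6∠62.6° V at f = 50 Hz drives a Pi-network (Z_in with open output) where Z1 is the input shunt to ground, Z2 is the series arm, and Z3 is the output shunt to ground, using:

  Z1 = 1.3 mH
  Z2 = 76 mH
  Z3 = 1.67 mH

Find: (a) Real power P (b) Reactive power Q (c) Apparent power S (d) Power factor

Step 1 — Angular frequency: ω = 2π·f = 2π·50 = 314.2 rad/s.
Step 2 — Component impedances:
  Z1: Z = jωL = j·314.2·0.0013 = 0 + j0.4084 Ω
  Z2: Z = jωL = j·314.2·0.076 = 0 + j23.88 Ω
  Z3: Z = jωL = j·314.2·0.00167 = 0 + j0.5246 Ω
Step 3 — With open output, the series arm Z2 and the output shunt Z3 appear in series to ground: Z2 + Z3 = 0 + j24.4 Ω.
Step 4 — Parallel with input shunt Z1: Z_in = Z1 || (Z2 + Z3) = 0 + j0.4017 Ω = 0.4017∠90.0° Ω.
Step 5 — Source phasor: V = 25.6∠62.6° V = 11.78 + j22.73 V.
Step 6 — Current: I = V / Z = 56.58 - j29.33 A = 63.73∠-27.4° A.
Step 7 — Complex power: S = V·I* = 0 + j1632 VA.
Step 8 — Real power: P = Re(S) = 0 W.
Step 9 — Reactive power: Q = Im(S) = 1632 VAR.
Step 10 — Apparent power: |S| = 1632 VA.
Step 11 — Power factor: PF = P/|S| = 0 (lagging).

(a) P = 0 W  (b) Q = 1632 VAR  (c) S = 1632 VA  (d) PF = 0 (lagging)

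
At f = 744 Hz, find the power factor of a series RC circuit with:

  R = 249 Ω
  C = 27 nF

Step 1 — Angular frequency: ω = 2π·f = 2π·744 = 4675 rad/s.
Step 2 — Component impedances:
  R: Z = R = 249 Ω
  C: Z = 1/(jωC) = -j/(ω·C) = 0 - j7923 Ω
Step 3 — Series combination: Z_total = R + C = 249 - j7923 Ω = 7927∠-88.2° Ω.
Step 4 — Power factor: PF = cos(φ) = Re(Z)/|Z| = 249/7927 = 0.03141.
Step 5 — Type: Im(Z) = -7923 ⇒ leading (phase φ = -88.2°).

PF = 0.03141 (leading, φ = -88.2°)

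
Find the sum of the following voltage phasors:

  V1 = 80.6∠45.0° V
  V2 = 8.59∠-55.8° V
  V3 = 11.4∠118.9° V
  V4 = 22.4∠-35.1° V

Step 1 — Convert each phasor to rectangular form:
  V1 = 80.6·(cos(45.0°) + j·sin(45.0°)) = 56.99 + j56.99 V
  V2 = 8.59·(cos(-55.8°) + j·sin(-55.8°)) = 4.828 - j7.105 V
  V3 = 11.4·(cos(118.9°) + j·sin(118.9°)) = -5.509 + j9.98 V
  V4 = 22.4·(cos(-35.1°) + j·sin(-35.1°)) = 18.33 - j12.88 V
Step 2 — Sum components: V_total = 74.64 + j46.99 V.
Step 3 — Convert to polar: |V_total| = 88.2 V, ∠V_total = 32.2°.

V_total = 88.2∠32.2° V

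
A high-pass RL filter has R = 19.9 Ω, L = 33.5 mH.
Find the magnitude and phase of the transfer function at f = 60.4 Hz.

Step 1 — Angular frequency: ω = 2π·60.4 = 379.5 rad/s.
Step 2 — Transfer function: H(jω) = jωL/(R + jωL).
Step 3 — Numerator jωL = j·12.71; denominator R + jωL = 19.9 + j12.71.
Step 4 — H = 0.2898 + j0.4537.
Step 5 — Magnitude: |H| = 0.5384 (-5.4 dB); phase: φ = 57.4°.

|H| = 0.5384 (-5.4 dB), φ = 57.4°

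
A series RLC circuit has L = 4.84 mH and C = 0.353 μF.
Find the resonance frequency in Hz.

Step 1 — Resonance condition Im(Z)=0 gives ω₀ = 1/√(LC).
Step 2 — ω₀ = 1/√(0.00484·3.53e-07) = 2.419e+04 rad/s.
Step 3 — f₀ = ω₀/(2π) = 3850 Hz.

f₀ = 3850 Hz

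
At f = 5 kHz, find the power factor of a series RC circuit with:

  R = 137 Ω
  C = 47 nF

Step 1 — Angular frequency: ω = 2π·f = 2π·5000 = 3.142e+04 rad/s.
Step 2 — Component impedances:
  R: Z = R = 137 Ω
  C: Z = 1/(jωC) = -j/(ω·C) = 0 - j677.3 Ω
Step 3 — Series combination: Z_total = R + C = 137 - j677.3 Ω = 691∠-78.6° Ω.
Step 4 — Power factor: PF = cos(φ) = Re(Z)/|Z| = 137/691 = 0.1983.
Step 5 — Type: Im(Z) = -677.3 ⇒ leading (phase φ = -78.6°).

PF = 0.1983 (leading, φ = -78.6°)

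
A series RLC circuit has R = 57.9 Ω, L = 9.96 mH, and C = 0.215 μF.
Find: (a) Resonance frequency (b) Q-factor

Step 1 — Resonance condition Im(Z)=0 gives ω₀ = 1/√(LC).
Step 2 — ω₀ = 1/√(0.00996·2.15e-07) = 2.161e+04 rad/s.
Step 3 — f₀ = ω₀/(2π) = 3439 Hz.
Step 4 — Series Q: Q = ω₀L/R = 2.161e+04·0.00996/57.9 = 3.717.

(a) f₀ = 3439 Hz  (b) Q = 3.717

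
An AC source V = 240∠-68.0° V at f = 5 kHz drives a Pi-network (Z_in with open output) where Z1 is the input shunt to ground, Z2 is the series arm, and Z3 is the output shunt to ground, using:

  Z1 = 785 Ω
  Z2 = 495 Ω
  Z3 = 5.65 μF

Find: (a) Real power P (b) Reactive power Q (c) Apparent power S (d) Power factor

Step 1 — Angular frequency: ω = 2π·f = 2π·5000 = 3.142e+04 rad/s.
Step 2 — Component impedances:
  Z1: Z = R = 785 Ω
  Z2: Z = R = 495 Ω
  Z3: Z = 1/(jωC) = -j/(ω·C) = 0 - j5.634 Ω
Step 3 — With open output, the series arm Z2 and the output shunt Z3 appear in series to ground: Z2 + Z3 = 495 - j5.634 Ω.
Step 4 — Parallel with input shunt Z1: Z_in = Z1 || (Z2 + Z3) = 303.6 - j2.119 Ω = 303.6∠-0.4° Ω.
Step 5 — Source phasor: V = 240∠-68.0° V = 89.91 - j222.5 V.
Step 6 — Current: I = V / Z = 0.3012 - j0.7309 A = 0.7905∠-67.6° A.
Step 7 — Complex power: S = V·I* = 189.7 - j1.324 VA.
Step 8 — Real power: P = Re(S) = 189.7 W.
Step 9 — Reactive power: Q = Im(S) = -1.324 VAR.
Step 10 — Apparent power: |S| = 189.7 VA.
Step 11 — Power factor: PF = P/|S| = 1 (leading).

(a) P = 189.7 W  (b) Q = -1.324 VAR  (c) S = 189.7 VA  (d) PF = 1 (leading)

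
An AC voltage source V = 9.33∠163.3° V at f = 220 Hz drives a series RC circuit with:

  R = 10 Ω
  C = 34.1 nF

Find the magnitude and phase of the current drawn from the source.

Step 1 — Angular frequency: ω = 2π·f = 2π·220 = 1382 rad/s.
Step 2 — Component impedances:
  R: Z = R = 10 Ω
  C: Z = 1/(jωC) = -j/(ω·C) = 0 - j2.122e+04 Ω
Step 3 — Series combination: Z_total = R + C = 10 - j2.122e+04 Ω = 2.122e+04∠-90.0° Ω.
Step 4 — Source phasor: V = 9.33∠163.3° V = -8.936 + j2.681 V.
Step 5 — Ohm's law: I = V / Z_total = (-8.936 + j2.681) / (10 - j2.122e+04) = -0.0001266 - j0.0004212 A.
Step 6 — Convert to polar: |I| = 0.0004398 A, ∠I = -106.7°.

I = 0.0004398∠-106.7° A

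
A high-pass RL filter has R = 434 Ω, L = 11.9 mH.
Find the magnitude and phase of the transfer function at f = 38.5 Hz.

Step 1 — Angular frequency: ω = 2π·38.5 = 241.9 rad/s.
Step 2 — Transfer function: H(jω) = jωL/(R + jωL).
Step 3 — Numerator jωL = j·2.879; denominator R + jωL = 434 + j2.879.
Step 4 — H = 4.399e-05 + j0.006633.
Step 5 — Magnitude: |H| = 0.006633 (-43.6 dB); phase: φ = 89.6°.

|H| = 0.006633 (-43.6 dB), φ = 89.6°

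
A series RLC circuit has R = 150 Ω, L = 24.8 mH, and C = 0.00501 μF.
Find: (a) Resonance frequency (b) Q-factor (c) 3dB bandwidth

Step 1 — Resonance: ω₀ = 1/√(LC) = 1/√(0.0248·5.01e-09) = 8.971e+04 rad/s.
Step 2 — f₀ = ω₀/(2π) = 1.428e+04 Hz.
Step 3 — Series Q: Q = ω₀L/R = 8.971e+04·0.0248/150 = 14.83.
Step 4 — Bandwidth: Δω = ω₀/Q = 6048 rad/s; BW = Δω/(2π) = 962.6 Hz.

(a) f₀ = 1.428e+04 Hz  (b) Q = 14.83  (c) BW = 962.6 Hz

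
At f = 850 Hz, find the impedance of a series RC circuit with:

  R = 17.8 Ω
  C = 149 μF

Step 1 — Angular frequency: ω = 2π·f = 2π·850 = 5341 rad/s.
Step 2 — Component impedances:
  R: Z = R = 17.8 Ω
  C: Z = 1/(jωC) = -j/(ω·C) = 0 - j1.257 Ω
Step 3 — Series combination: Z_total = R + C = 17.8 - j1.257 Ω = 17.84∠-4.0° Ω.

Z = 17.8 - j1.257 Ω = 17.84∠-4.0° Ω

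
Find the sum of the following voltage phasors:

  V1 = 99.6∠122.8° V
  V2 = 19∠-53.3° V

Step 1 — Convert each phasor to rectangular form:
  V1 = 99.6·(cos(122.8°) + j·sin(122.8°)) = -53.95 + j83.72 V
  V2 = 19·(cos(-53.3°) + j·sin(-53.3°)) = 11.35 - j15.23 V
Step 2 — Sum components: V_total = -42.6 + j68.49 V.
Step 3 — Convert to polar: |V_total| = 80.65 V, ∠V_total = 121.9°.

V_total = 80.65∠121.9° V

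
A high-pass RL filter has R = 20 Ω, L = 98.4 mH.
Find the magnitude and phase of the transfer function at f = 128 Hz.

Step 1 — Angular frequency: ω = 2π·128 = 804.2 rad/s.
Step 2 — Transfer function: H(jω) = jωL/(R + jωL).
Step 3 — Numerator jωL = j·79.14; denominator R + jωL = 20 + j79.14.
Step 4 — H = 0.94 + j0.2376.
Step 5 — Magnitude: |H| = 0.9695 (-0.3 dB); phase: φ = 14.2°.

|H| = 0.9695 (-0.3 dB), φ = 14.2°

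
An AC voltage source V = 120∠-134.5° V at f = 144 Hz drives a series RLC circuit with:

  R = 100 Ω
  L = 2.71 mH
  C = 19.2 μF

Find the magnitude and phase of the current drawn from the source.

Step 1 — Angular frequency: ω = 2π·f = 2π·144 = 904.8 rad/s.
Step 2 — Component impedances:
  R: Z = R = 100 Ω
  L: Z = jωL = j·904.8·0.00271 = 0 + j2.452 Ω
  C: Z = 1/(jωC) = -j/(ω·C) = 0 - j57.56 Ω
Step 3 — Series combination: Z_total = R + L + C = 100 - j55.11 Ω = 114.2∠-28.9° Ω.
Step 4 — Source phasor: V = 120∠-134.5° V = -84.11 - j85.59 V.
Step 5 — Ohm's law: I = V / Z_total = (-84.11 - j85.59) / (100 - j55.11) = -0.2833 - j1.012 A.
Step 6 — Convert to polar: |I| = 1.051 A, ∠I = -105.6°.

I = 1.051∠-105.6° A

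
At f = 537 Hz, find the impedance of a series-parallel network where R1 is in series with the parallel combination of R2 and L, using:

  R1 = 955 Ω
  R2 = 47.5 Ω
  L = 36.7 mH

Step 1 — Angular frequency: ω = 2π·f = 2π·537 = 3374 rad/s.
Step 2 — Component impedances:
  R1: Z = R = 955 Ω
  R2: Z = R = 47.5 Ω
  L: Z = jωL = j·3374·0.0367 = 0 + j123.8 Ω
Step 3 — Parallel branch: R2 || L = 1/(1/R2 + 1/L) = 41.41 + j15.88 Ω.
Step 4 — Series with R1: Z_total = R1 + (R2 || L) = 996.4 + j15.88 Ω = 996.5∠0.9° Ω.

Z = 996.4 + j15.88 Ω = 996.5∠0.9° Ω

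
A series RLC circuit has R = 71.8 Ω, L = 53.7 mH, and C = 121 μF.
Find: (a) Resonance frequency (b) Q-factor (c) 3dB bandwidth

Step 1 — Resonance: ω₀ = 1/√(LC) = 1/√(0.0537·0.000121) = 392.3 rad/s.
Step 2 — f₀ = ω₀/(2π) = 62.44 Hz.
Step 3 — Series Q: Q = ω₀L/R = 392.3·0.0537/71.8 = 0.2934.
Step 4 — Bandwidth: Δω = ω₀/Q = 1337 rad/s; BW = Δω/(2π) = 212.8 Hz.

(a) f₀ = 62.44 Hz  (b) Q = 0.2934  (c) BW = 212.8 Hz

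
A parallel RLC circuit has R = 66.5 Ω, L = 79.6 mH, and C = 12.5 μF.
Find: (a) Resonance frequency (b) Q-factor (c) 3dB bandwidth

Step 1 — Resonance: ω₀ = 1/√(LC) = 1/√(0.0796·1.25e-05) = 1003 rad/s.
Step 2 — f₀ = ω₀/(2π) = 159.6 Hz.
Step 3 — Parallel Q: Q = R/(ω₀L) = 66.5/(1003·0.0796) = 0.8333.
Step 4 — Bandwidth: Δω = ω₀/Q = 1203 rad/s; BW = Δω/(2π) = 191.5 Hz.

(a) f₀ = 159.6 Hz  (b) Q = 0.8333  (c) BW = 191.5 Hz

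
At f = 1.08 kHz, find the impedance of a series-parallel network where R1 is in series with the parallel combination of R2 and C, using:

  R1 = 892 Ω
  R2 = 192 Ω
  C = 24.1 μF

Step 1 — Angular frequency: ω = 2π·f = 2π·1080 = 6786 rad/s.
Step 2 — Component impedances:
  R1: Z = R = 892 Ω
  R2: Z = R = 192 Ω
  C: Z = 1/(jωC) = -j/(ω·C) = 0 - j6.115 Ω
Step 3 — Parallel branch: R2 || C = 1/(1/R2 + 1/C) = 0.1945 - j6.109 Ω.
Step 4 — Series with R1: Z_total = R1 + (R2 || C) = 892.2 - j6.109 Ω = 892.2∠-0.4° Ω.

Z = 892.2 - j6.109 Ω = 892.2∠-0.4° Ω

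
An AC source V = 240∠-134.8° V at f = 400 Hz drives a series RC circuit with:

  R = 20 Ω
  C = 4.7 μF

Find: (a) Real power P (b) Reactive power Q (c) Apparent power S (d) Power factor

Step 1 — Angular frequency: ω = 2π·f = 2π·400 = 2513 rad/s.
Step 2 — Component impedances:
  R: Z = R = 20 Ω
  C: Z = 1/(jωC) = -j/(ω·C) = 0 - j84.66 Ω
Step 3 — Series combination: Z_total = R + C = 20 - j84.66 Ω = 86.99∠-76.7° Ω.
Step 4 — Source phasor: V = 240∠-134.8° V = -169.1 - j170.3 V.
Step 5 — Current: I = V / Z = 1.458 - j2.342 A = 2.759∠-58.1° A.
Step 6 — Complex power: S = V·I* = 152.2 - j644.4 VA.
Step 7 — Real power: P = Re(S) = 152.2 W.
Step 8 — Reactive power: Q = Im(S) = -644.4 VAR.
Step 9 — Apparent power: |S| = 662.2 VA.
Step 10 — Power factor: PF = P/|S| = 0.2299 (leading).

(a) P = 152.2 W  (b) Q = -644.4 VAR  (c) S = 662.2 VA  (d) PF = 0.2299 (leading)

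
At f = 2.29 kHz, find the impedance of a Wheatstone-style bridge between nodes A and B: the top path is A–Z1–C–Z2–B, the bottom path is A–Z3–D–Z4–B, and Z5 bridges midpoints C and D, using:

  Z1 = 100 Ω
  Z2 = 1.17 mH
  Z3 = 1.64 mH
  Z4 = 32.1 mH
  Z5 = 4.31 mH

Step 1 — Angular frequency: ω = 2π·f = 2π·2290 = 1.439e+04 rad/s.
Step 2 — Component impedances:
  Z1: Z = R = 100 Ω
  Z2: Z = jωL = j·1.439e+04·0.00117 = 0 + j16.83 Ω
  Z3: Z = jωL = j·1.439e+04·0.00164 = 0 + j23.6 Ω
  Z4: Z = jωL = j·1.439e+04·0.0321 = 0 + j461.9 Ω
  Z5: Z = jωL = j·1.439e+04·0.00431 = 0 + j62.01 Ω
Step 3 — Bridge requires nodal analysis (the Z5 bridge couples midpoints C and D, so the two paths cannot be reduced to a simple series/parallel combination). Setting node B to ground and injecting 1 A at node A, the 3-node admittance system at A, C, D solves to V_A = Z_AB = 36.27 + j62.47 Ω = 72.24∠59.9° Ω.

Z = 36.27 + j62.47 Ω = 72.24∠59.9° Ω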